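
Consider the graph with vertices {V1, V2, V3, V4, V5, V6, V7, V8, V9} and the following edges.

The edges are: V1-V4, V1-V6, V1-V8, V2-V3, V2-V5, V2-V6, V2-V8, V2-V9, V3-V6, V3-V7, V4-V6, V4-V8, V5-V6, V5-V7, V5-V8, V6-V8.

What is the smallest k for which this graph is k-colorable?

4

V2, V5, V6, V8 are pairwise adjacent (a clique of size 4), so at least 4 colors are needed.
4 colors suffice: color 1 → {V6, V7, V9}; color 2 → {V1, V2}; color 3 → {V3, V8}; color 4 → {V4, V5}. No two adjacent vertices share a color.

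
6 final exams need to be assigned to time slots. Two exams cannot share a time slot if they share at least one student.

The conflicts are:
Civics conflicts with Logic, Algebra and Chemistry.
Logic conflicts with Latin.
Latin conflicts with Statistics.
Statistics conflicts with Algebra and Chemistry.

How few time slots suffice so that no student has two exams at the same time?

3

The cycle Logic-Civics-Chemistry-Statistics-Latin-Logic has odd length 5, so it cannot be 2-colored; at least 3 time slots are needed.
A valid assignment using 3 time slots: Civics=1, Logic=3, Latin=2, Statistics=1, Algebra=2, Chemistry=2. Every pair that conflicts lands in different time slots.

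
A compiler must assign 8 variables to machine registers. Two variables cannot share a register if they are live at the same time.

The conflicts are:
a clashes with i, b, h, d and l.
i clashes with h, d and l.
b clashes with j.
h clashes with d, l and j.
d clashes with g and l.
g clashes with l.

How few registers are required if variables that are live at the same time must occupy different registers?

a, i, h, d, l all conflict with each other, so at least 5 registers are needed.
5 registers suffice: a=1, i=5, b=2, h=4, d=3, g=1, l=2, j=1. Each listed conflict is separated.

5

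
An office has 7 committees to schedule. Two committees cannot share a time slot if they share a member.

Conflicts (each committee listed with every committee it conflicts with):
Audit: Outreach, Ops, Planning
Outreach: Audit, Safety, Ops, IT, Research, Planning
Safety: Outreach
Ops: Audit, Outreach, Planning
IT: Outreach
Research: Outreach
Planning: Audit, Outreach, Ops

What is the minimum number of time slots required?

4

Audit, Outreach, Ops, Planning all conflict with each other, so at least 4 time slots are needed.
4 time slots suffice: time slot 1 → {Outreach}; time slot 2 → {Safety, IT, Research, Planning}; time slot 3 → {Ops}; time slot 4 → {Audit}. No two conflicting committees share a time slot.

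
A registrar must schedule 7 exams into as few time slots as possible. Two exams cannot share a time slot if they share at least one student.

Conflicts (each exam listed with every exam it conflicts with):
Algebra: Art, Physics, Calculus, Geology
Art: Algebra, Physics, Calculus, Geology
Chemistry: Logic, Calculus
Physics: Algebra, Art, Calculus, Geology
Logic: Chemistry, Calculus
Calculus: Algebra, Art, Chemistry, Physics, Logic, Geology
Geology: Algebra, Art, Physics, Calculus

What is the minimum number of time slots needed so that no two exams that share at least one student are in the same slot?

5

Algebra, Art, Physics, Calculus, Geology are mutually in conflict, so at least 5 time slots are needed.
5 time slots suffice: time slot 1 → {Calculus}; time slot 2 → {Physics, Logic}; time slot 3 → {Chemistry, Geology}; time slot 4 → {Algebra}; time slot 5 → {Art}. Each listed conflict is separated.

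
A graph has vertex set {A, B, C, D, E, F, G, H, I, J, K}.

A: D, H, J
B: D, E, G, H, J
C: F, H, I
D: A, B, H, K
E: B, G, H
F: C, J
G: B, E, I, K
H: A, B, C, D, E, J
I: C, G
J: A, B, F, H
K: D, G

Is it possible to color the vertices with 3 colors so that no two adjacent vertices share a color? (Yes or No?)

Yes

The chromatic number is 3. B, E, G are pairwise adjacent, so at least 3 colors are needed.
One proper 3-coloring: A=2, B=2, C=2, D=3, E=3, F=1, G=1, H=1, I=3, J=3, K=2.
That is already a proper 3-coloring.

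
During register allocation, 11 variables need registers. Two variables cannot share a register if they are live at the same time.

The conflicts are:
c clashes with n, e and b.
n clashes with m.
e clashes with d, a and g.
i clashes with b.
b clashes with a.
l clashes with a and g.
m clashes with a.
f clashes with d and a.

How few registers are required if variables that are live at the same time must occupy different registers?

3

The cycle m-a-b-c-n-m has odd length 5, so it cannot be 2-colored; at least 3 registers are needed.
A valid assignment using 3 registers: c=1, n=2, e=2, i=1, b=2, l=2, m=3, f=2, d=1, a=1, g=1. Each listed conflict is separated.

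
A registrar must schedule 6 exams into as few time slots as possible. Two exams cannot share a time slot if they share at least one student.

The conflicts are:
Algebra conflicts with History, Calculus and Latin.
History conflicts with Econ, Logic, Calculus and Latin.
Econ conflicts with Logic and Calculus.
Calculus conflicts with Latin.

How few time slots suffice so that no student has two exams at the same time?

4

Algebra, History, Calculus, Latin are mutually in conflict, so at least 4 time slots are needed.
4 time slots suffice: time slot 1 → {History}; time slot 2 → {Logic, Calculus}; time slot 3 → {Econ, Latin}; time slot 4 → {Algebra}. Every pair that conflicts lands in different time slots.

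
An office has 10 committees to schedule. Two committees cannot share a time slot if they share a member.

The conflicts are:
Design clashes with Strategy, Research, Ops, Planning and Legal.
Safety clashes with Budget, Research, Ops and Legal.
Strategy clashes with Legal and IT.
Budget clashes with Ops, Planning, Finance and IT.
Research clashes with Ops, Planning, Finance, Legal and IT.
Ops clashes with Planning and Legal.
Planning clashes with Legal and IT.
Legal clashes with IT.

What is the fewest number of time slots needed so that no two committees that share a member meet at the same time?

Design, Research, Ops, Planning, Legal pairwise conflict, so at least 5 time slots are needed.
5 time slots suffice: time slot 1 → {Budget, Legal}; time slot 2 → {Strategy, Research}; time slot 3 → {Ops, Finance, IT}; time slot 4 → {Safety, Planning}; time slot 5 → {Design}. Every pair that conflicts lands in different time slots.

5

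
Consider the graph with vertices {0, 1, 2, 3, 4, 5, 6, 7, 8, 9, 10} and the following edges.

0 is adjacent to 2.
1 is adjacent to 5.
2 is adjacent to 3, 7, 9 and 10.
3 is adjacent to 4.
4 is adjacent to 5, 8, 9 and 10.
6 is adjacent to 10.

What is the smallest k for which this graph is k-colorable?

2

4 and 5 are adjacent, so at least 2 colors are needed.
2 colors suffice: color red → {1, 2, 4, 6}; color blue → {0, 3, 5, 7, 8, 9, 10}. Every edge joins two different colors.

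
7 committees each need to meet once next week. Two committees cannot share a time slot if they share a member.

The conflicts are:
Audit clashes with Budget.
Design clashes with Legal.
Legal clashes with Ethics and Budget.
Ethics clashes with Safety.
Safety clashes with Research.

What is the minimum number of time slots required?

Legal and Ethics conflict, so at least 2 time slots are needed.
2 time slots suffice: Audit=1, Design=2, Legal=1, Ethics=2, Safety=1, Research=2, Budget=2. Each listed conflict is separated.

2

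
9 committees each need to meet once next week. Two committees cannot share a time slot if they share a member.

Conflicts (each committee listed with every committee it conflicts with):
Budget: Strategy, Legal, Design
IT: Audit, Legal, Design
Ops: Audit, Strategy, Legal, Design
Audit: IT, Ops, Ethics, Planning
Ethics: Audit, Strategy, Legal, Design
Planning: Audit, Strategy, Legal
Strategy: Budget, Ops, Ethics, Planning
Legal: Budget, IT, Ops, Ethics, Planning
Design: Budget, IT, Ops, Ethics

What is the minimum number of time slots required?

2

Budget and Design conflict, so at least 2 time slots are needed.
Using 2 time slots: Budget=2, IT=2, Ops=2, Audit=1, Ethics=2, Planning=2, Strategy=1, Legal=1, Design=1. Every pair that conflicts lands in different time slots.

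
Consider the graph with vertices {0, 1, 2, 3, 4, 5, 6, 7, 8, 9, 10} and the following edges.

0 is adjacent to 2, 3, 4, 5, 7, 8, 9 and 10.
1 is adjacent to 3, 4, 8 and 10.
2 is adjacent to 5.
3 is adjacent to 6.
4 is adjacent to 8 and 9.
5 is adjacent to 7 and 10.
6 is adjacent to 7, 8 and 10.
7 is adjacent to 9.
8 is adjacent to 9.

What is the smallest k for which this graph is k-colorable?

0, 4, 8, 9 form a clique, so at least 4 colors are needed.
One proper 4-coloring: 0=red, 1=red, 2=green, 3=blue, 4=yellow, 5=blue, 6=red, 7=yellow, 8=blue, 9=green, 10=green. Every edge joins two different colors.

4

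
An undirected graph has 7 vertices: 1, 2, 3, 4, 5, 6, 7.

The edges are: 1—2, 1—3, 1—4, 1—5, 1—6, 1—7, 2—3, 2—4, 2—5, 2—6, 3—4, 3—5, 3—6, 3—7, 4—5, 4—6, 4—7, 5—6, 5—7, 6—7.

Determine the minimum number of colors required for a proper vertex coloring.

6

1, 3, 4, 5, 6, 7 form a clique, so at least 6 colors are needed.
6 colors suffice: 1=e, 2=f, 3=a, 4=c, 5=d, 6=b, 7=f. Each edge has distinct colors on its endpoints.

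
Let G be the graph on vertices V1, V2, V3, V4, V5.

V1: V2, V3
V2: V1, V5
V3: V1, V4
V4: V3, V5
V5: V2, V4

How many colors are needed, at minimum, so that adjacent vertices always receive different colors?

3

The cycle V5-V4-V3-V1-V2-V5 has odd length 5, so it cannot be 2-colored; at least 3 colors are needed.
3 colors suffice: V1=2, V2=1, V3=1, V4=2, V5=3. Each edge has distinct colors on its endpoints.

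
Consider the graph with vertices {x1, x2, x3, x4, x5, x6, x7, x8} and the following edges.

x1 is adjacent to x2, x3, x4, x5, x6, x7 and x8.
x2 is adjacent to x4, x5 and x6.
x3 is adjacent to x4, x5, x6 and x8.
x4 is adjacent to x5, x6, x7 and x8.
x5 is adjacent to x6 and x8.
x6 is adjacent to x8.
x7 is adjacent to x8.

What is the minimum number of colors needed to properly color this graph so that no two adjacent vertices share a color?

x1, x3, x4, x5, x6, x8 are pairwise adjacent (a clique of size 6), so at least 6 colors are needed.
6 colors suffice: color 1 → {x4}; color 2 → {x1}; color 3 → {x2, x8}; color 4 → {x5, x7}; color 5 → {x6}; color 6 → {x3}. No two adjacent vertices share a color.

6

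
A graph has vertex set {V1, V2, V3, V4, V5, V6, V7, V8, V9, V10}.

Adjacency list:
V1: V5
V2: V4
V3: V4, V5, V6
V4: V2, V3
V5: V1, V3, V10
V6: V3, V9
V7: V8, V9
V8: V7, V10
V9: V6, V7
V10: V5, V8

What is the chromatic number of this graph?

3

The cycle V10-V8-V7-V9-V6-V3-V5-V10 has odd length 7, so it cannot be 2-colored; at least 3 colors are needed.
3 colors suffice: color 1 → {V1, V2, V3, V9, V10}; color 2 → {V4, V5, V6, V8}; color 3 → {V7}. Every edge joins two different colors.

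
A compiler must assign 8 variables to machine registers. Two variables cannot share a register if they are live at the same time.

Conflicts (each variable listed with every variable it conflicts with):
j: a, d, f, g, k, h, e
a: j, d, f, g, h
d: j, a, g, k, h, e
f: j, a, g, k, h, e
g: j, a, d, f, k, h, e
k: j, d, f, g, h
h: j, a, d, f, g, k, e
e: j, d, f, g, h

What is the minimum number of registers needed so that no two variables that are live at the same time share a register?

j, d, g, h, e pairwise conflict, so at least 5 registers are needed.
5 registers suffice: register 1 → {h}; register 2 → {j}; register 3 → {g}; register 4 → {d, f}; register 5 → {a, k, e}. No two conflicting variables share a register.

5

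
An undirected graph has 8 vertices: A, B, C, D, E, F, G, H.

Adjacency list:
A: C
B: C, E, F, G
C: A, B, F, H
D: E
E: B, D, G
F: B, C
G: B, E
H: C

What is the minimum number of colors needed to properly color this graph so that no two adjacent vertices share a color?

B, C, F form a triangle, so at least 3 colors are needed.
3 colors suffice: A=1, B=1, C=2, D=1, E=2, F=3, G=3, H=1. Each edge has distinct colors on its endpoints.

3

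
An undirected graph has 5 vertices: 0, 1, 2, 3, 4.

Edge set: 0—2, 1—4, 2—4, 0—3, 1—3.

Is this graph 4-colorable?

The chromatic number is 3. The cycle 3-0-2-4-1-3 has odd length 5, so it cannot be 2-colored; at least 3 colors are needed.
3 colors suffice: color red → {2, 3}; color blue → {0, 1}; color green → {4}.
Since 4 ≥ 3, a proper 4-coloring certainly exists.

Yes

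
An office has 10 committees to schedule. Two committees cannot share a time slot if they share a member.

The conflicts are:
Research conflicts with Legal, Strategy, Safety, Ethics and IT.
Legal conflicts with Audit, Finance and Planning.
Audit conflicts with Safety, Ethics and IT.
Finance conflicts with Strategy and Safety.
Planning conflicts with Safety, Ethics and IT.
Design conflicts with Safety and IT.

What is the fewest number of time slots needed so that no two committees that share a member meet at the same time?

2

Research and IT conflict, so at least 2 time slots are needed.
2 time slots suffice: time slot 1 → {Research, Audit, Finance, Planning, Design}; time slot 2 → {Legal, Strategy, Safety, Ethics, IT}. Each listed conflict is separated.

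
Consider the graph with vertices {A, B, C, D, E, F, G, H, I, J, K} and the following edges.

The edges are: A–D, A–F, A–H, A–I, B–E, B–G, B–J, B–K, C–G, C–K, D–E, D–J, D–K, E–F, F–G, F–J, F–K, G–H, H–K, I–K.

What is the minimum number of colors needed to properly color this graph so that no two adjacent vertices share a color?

B and G are adjacent, so at least 2 colors are needed.
2 colors suffice: A=1, B=2, C=2, D=2, E=1, F=2, G=1, H=2, I=2, J=1, K=1. No two adjacent vertices share a color.

2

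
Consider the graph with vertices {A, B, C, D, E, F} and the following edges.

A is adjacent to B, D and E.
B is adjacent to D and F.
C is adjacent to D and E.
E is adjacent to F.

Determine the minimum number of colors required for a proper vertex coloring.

A, B, D are pairwise adjacent, so at least 3 colors are needed.
3 colors suffice: color 1 → {A, C, F}; color 2 → {D, E}; color 3 → {B}. Every edge joins two different colors.

3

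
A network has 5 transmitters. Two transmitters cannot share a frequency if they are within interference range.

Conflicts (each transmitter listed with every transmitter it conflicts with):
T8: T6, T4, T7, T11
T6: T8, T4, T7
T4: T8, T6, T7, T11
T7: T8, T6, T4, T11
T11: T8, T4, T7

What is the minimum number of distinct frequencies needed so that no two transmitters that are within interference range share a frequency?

T8, T4, T7, T11 are mutually in conflict, so at least 4 frequencies are needed.
4 frequencies suffice: frequency 1 → {T7}; frequency 2 → {T4}; frequency 3 → {T8}; frequency 4 → {T6, T11}. Every pair that conflicts lands in different frequencies.

4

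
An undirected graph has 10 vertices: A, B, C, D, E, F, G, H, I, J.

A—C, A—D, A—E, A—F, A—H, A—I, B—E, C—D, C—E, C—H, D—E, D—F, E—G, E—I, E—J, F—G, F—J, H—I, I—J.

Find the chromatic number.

4

A, C, D, E form a clique, so at least 4 colors are needed.
4 colors suffice: color 1 → {E, F, H}; color 2 → {A, B, G, J}; color 3 → {D, I}; color 4 → {C}. No two adjacent vertices share a color.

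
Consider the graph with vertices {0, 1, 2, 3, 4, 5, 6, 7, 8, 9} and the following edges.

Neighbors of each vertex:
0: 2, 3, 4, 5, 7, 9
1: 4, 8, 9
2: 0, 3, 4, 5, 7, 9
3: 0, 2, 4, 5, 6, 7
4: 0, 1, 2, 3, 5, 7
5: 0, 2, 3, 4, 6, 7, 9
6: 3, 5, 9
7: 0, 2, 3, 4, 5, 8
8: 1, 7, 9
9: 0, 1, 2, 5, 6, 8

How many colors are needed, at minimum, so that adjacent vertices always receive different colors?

6

0, 2, 3, 4, 5, 7 form a clique, so at least 6 colors are needed.
One proper 6-coloring: 0=yellow, 1=green, 2=green, 3=blue, 4=orange, 5=red, 6=green, 7=purple, 8=red, 9=blue. Each edge has distinct colors on its endpoints.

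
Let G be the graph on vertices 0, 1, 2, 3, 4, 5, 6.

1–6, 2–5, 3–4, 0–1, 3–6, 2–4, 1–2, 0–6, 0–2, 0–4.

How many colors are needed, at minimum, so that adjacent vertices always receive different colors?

3

0, 2, 4 are mutually adjacent, so at least 3 colors are needed.
3 colors suffice: color red → {0, 3, 5}; color blue → {2, 6}; color green → {1, 4}. Each edge has distinct colors on its endpoints.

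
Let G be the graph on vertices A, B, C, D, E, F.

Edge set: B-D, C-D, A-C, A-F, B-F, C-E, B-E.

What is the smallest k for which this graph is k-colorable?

The cycle D-B-F-A-C-D has odd length 5, so it cannot be 2-colored; at least 3 colors are needed.
A valid assignment using 3 colors: A=3, B=1, C=1, D=2, E=2, F=2. No two adjacent vertices share a color.

3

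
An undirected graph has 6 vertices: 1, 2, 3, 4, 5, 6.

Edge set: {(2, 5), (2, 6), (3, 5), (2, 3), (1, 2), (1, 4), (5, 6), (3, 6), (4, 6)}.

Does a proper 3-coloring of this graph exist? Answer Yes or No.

2, 3, 5, 6 are pairwise adjacent (a clique of size 4), so at least 4 colors are needed.
So 3 colors are not enough.

No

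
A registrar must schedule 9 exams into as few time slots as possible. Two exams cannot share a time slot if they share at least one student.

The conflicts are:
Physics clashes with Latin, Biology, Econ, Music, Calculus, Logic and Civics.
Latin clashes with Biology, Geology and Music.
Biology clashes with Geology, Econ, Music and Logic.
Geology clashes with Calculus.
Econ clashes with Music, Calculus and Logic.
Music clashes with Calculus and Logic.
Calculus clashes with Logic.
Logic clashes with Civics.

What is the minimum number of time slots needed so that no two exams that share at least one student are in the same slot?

Physics, Biology, Econ, Music, Logic all conflict with each other, so at least 5 time slots are needed.
Using 5 time slots: Physics=1, Latin=3, Biology=2, Geology=1, Econ=5, Music=4, Calculus=2, Logic=3, Civics=2. Every pair that conflicts lands in different time slots.

5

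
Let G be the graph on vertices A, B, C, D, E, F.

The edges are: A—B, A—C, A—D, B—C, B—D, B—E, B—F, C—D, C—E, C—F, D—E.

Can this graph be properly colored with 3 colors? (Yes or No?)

No

A, B, C, D are pairwise adjacent (a clique of size 4), so at least 4 colors are needed.
So 3 colors are not enough.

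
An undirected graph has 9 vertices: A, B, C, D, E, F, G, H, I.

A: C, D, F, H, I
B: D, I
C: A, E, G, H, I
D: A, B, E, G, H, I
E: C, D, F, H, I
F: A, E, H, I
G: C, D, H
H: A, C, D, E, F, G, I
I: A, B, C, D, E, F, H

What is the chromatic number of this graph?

4

A, D, H, I form a clique, so at least 4 colors are needed.
One proper 4-coloring: A=4, B=1, C=3, D=3, E=4, F=3, G=2, H=1, I=2. Each edge has distinct colors on its endpoints.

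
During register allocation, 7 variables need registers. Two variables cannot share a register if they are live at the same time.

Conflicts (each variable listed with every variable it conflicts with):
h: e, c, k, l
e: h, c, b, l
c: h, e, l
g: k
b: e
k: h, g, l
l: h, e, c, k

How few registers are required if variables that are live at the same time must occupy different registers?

h, e, c, l are mutually in conflict, so at least 4 registers are needed.
A valid assignment using 4 registers: h=2, e=1, c=4, g=2, b=2, k=1, l=3. Every pair that conflicts lands in different registers.

4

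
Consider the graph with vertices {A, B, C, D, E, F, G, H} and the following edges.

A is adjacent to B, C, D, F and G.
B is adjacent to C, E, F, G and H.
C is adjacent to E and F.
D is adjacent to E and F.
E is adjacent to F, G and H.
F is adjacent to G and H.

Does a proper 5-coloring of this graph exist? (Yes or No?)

Yes

The chromatic number is 4. B, E, F, H are mutually adjacent (a clique of size 4), so at least 4 colors are needed.
4 colors suffice: color red → {F}; color blue → {B, D}; color green → {A, E}; color yellow → {C, G, H}.
Since 5 ≥ 4, a proper 5-coloring certainly exists.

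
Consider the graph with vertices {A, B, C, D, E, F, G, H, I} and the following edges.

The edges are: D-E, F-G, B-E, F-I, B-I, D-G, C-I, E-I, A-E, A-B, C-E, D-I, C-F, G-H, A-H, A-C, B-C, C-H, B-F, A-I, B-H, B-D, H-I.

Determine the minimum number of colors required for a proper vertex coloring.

A, B, C, H, I are pairwise adjacent (a clique of size 5), so at least 5 colors are needed.
5 colors suffice: color red → {B, G}; color blue → {I}; color green → {C, D}; color yellow → {E, F, H}; color purple → {A}. No two adjacent vertices share a color.

5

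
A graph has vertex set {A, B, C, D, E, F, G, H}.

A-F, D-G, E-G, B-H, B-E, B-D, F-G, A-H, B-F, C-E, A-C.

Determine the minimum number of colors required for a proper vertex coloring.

3

The cycle H-B-E-C-A-H has odd length 5, so it cannot be 2-colored; at least 3 colors are needed.
3 colors suffice: color red → {A, B, G}; color blue → {D, E, F, H}; color green → {C}. Each edge has distinct colors on its endpoints.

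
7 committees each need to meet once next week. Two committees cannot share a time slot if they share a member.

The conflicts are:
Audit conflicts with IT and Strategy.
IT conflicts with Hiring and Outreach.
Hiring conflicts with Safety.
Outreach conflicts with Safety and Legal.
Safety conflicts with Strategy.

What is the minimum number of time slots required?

The cycle Audit-IT-Hiring-Safety-Strategy-Audit has odd length 5, so it cannot be 2-colored; at least 3 time slots are needed.
3 time slots suffice: Audit=3, IT=2, Hiring=1, Outreach=1, Safety=2, Legal=2, Strategy=1. Each listed conflict is separated.

3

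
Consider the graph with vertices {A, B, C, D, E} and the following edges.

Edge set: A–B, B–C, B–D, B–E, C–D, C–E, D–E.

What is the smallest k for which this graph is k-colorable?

B, C, D, E form a clique, so at least 4 colors are needed.
One proper 4-coloring: A=blue, B=red, C=green, D=blue, E=yellow. No two adjacent vertices share a color.

4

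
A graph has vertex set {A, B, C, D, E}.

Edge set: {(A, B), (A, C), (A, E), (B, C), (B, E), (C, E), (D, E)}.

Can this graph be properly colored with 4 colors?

Yes

The chromatic number is 4. A, B, C, E are mutually adjacent (a clique of size 4), so at least 4 colors are needed.
One proper 4-coloring: A=4, B=2, C=3, D=2, E=1.
That is already a proper 4-coloring.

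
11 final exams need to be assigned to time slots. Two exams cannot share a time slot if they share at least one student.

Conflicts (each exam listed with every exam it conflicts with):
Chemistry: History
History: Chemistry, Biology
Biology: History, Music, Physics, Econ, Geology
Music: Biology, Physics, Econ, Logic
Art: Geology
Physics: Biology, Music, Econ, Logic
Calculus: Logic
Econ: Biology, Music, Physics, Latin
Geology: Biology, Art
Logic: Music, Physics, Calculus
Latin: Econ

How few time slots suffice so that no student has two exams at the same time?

4

Biology, Music, Physics, Econ pairwise conflict, so at least 4 time slots are needed.
4 time slots suffice: Chemistry=1, History=2, Biology=1, Music=2, Art=1, Physics=4, Calculus=2, Econ=3, Geology=2, Logic=1, Latin=1. Each listed conflict is separated.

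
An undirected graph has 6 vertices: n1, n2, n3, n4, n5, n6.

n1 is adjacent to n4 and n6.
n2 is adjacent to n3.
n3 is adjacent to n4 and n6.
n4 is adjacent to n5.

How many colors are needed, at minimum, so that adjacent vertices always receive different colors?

2

n1 and n4 are adjacent, so at least 2 colors are needed.
A valid assignment using 2 colors: n1=2, n2=1, n3=2, n4=1, n5=2, n6=1. Each edge has distinct colors on its endpoints.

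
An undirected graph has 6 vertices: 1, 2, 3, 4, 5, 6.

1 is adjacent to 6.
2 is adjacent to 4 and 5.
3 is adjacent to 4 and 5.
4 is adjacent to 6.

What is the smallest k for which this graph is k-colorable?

2

2 and 5 are adjacent, so at least 2 colors are needed.
A valid assignment using 2 colors: 1=a, 2=b, 3=b, 4=a, 5=a, 6=b. No two adjacent vertices share a color.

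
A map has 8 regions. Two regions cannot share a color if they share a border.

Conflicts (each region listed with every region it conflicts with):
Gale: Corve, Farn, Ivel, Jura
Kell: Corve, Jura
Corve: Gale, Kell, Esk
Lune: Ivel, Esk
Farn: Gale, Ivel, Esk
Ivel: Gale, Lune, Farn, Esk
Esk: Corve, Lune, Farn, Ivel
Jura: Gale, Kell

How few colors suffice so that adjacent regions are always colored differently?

Lune, Ivel, Esk pairwise conflict, so at least 3 colors are needed.
A valid assignment using 3 colors: Gale=1, Kell=1, Corve=2, Lune=3, Farn=3, Ivel=2, Esk=1, Jura=2. Every pair that conflicts lands in different colors.

3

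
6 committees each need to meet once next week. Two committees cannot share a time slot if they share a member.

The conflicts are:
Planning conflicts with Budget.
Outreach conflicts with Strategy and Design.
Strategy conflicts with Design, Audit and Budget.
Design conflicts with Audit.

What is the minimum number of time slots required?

Strategy, Design, Audit are mutually in conflict, so at least 3 time slots are needed.
3 time slots suffice: time slot 1 → {Planning, Strategy}; time slot 2 → {Design, Budget}; time slot 3 → {Outreach, Audit}. Each listed conflict is separated.

3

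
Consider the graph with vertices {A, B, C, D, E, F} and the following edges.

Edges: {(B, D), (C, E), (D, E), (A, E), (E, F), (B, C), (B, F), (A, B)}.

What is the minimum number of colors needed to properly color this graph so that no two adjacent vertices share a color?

A and B are adjacent, so at least 2 colors are needed.
2 colors suffice: color 1 → {B, E}; color 2 → {A, C, D, F}. Every edge joins two different colors.

2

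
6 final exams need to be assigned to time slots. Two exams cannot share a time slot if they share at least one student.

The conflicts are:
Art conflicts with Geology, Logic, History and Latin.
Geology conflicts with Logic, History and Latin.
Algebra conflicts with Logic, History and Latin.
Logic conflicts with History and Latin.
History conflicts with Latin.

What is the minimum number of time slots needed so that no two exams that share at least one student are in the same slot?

Art, Geology, Logic, History, Latin all conflict with each other, so at least 5 time slots are needed.
5 time slots suffice: Art=5, Geology=4, Algebra=4, Logic=1, History=2, Latin=3. Every pair that conflicts lands in different time slots.

5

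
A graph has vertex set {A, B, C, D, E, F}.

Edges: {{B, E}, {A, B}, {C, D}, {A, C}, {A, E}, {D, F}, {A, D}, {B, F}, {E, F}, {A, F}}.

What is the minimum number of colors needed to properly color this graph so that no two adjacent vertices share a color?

4

A, B, E, F are mutually adjacent (a clique of size 4), so at least 4 colors are needed.
A valid assignment using 4 colors: A=red, B=green, C=blue, D=green, E=yellow, F=blue. No two adjacent vertices share a color.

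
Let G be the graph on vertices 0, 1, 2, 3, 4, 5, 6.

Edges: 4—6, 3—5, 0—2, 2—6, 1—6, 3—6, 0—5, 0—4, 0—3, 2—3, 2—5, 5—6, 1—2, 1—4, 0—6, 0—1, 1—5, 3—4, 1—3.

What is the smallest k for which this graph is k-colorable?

0, 1, 2, 3, 5, 6 are pairwise adjacent (a clique of size 6), so at least 6 colors are needed.
6 colors suffice: 0=d, 1=b, 2=f, 3=c, 4=e, 5=e, 6=a. No two adjacent vertices share a color.

6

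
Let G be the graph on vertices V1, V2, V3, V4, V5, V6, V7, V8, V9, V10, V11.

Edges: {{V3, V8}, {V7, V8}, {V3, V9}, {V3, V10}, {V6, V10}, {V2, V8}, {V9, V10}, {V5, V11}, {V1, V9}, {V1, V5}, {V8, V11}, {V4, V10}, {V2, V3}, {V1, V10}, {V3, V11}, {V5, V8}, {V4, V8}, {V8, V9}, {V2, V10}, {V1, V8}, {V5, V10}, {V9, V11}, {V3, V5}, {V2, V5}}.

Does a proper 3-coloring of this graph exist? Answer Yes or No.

V2, V3, V5, V8 form a clique, so at least 4 colors are needed.
So 3 colors are not enough.

No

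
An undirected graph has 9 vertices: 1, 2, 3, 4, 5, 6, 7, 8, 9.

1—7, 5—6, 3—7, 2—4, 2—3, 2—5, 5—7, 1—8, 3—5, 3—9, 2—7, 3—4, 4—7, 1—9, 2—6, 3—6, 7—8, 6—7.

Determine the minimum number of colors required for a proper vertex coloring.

2, 3, 5, 6, 7 are pairwise adjacent (a clique of size 5), so at least 5 colors are needed.
5 colors suffice: color a → {7, 9}; color b → {1, 3}; color c → {2, 8}; color d → {4, 5}; color e → {6}. Each edge has distinct colors on its endpoints.

5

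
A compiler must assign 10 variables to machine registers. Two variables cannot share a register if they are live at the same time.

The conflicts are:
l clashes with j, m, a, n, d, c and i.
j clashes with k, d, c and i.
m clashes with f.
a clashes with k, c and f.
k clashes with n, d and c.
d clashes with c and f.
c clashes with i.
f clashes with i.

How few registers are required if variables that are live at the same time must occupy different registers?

4

l, j, d, c all conflict with each other, so at least 4 registers are needed.
4 registers suffice: register 1 → {l, k, f}; register 2 → {m, n, c}; register 3 → {j, a}; register 4 → {d, i}. Every pair that conflicts lands in different registers.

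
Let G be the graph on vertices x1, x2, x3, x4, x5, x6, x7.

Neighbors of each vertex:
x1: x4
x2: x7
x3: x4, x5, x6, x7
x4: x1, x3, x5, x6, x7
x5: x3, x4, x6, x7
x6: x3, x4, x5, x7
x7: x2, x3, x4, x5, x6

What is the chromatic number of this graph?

x3, x4, x5, x6, x7 are pairwise adjacent (a clique of size 5), so at least 5 colors are needed.
5 colors suffice: color red → {x1, x7}; color blue → {x2, x4}; color green → {x3}; color yellow → {x5}; color purple → {x6}. Each edge has distinct colors on its endpoints.

5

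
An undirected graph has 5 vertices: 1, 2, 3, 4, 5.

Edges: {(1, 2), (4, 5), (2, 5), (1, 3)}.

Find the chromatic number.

4 and 5 are adjacent, so at least 2 colors are needed.
2 colors suffice: color red → {1, 5}; color blue → {2, 3, 4}. Every edge joins two different colors.

2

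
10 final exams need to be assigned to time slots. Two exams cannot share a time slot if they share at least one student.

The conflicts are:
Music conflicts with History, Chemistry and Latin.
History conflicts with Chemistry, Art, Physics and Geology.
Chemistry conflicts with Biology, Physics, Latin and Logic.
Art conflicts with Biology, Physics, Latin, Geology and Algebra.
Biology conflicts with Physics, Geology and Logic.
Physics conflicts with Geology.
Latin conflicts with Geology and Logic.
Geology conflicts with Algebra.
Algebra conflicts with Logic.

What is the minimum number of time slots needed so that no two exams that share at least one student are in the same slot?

Art, Biology, Physics, Geology all conflict with each other, so at least 4 time slots are needed.
Using 4 time slots: Music=2, History=4, Chemistry=1, Art=1, Biology=4, Physics=3, Latin=3, Geology=2, Algebra=3, Logic=2. No two conflicting exams share a time slot.

4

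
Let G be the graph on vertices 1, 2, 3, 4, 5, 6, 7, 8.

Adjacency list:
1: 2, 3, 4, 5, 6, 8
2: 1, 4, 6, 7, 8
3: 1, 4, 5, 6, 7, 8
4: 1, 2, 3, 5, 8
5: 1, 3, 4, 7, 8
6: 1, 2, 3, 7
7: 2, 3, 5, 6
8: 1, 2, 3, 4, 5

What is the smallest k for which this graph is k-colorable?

1, 3, 4, 5, 8 form a clique, so at least 5 colors are needed.
One proper 5-coloring: 1=blue, 2=red, 3=red, 4=yellow, 5=green, 6=green, 7=blue, 8=purple. Every edge joins two different colors.

5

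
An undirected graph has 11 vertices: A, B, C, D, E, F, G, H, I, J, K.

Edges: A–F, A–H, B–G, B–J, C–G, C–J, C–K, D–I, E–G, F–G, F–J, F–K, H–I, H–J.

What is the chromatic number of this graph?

2

F and K are adjacent, so at least 2 colors are needed.
A valid assignment using 2 colors: A=2, B=1, C=1, D=1, E=1, F=1, G=2, H=1, I=2, J=2, K=2. No two adjacent vertices share a color.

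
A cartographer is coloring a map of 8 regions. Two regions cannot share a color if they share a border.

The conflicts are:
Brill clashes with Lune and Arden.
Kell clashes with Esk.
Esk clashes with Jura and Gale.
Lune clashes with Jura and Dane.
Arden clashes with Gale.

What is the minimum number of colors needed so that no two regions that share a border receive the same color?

2

Lune and Dane conflict, so at least 2 colors are needed.
One proper 2-coloring: Brill=2, Kell=2, Esk=1, Lune=1, Jura=2, Dane=2, Arden=1, Gale=2. Every pair that conflicts lands in different colors.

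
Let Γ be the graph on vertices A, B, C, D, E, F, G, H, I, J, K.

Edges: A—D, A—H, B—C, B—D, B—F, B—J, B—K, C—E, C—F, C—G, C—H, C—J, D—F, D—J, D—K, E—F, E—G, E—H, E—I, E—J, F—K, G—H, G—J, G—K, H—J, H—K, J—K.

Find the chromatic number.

C, E, G, H, J form a clique, so at least 5 colors are needed.
5 colors suffice: color red → {A, F, I, J}; color blue → {E, K}; color green → {C, D}; color yellow → {B, H}; color purple → {G}. Every edge joins two different colors.

5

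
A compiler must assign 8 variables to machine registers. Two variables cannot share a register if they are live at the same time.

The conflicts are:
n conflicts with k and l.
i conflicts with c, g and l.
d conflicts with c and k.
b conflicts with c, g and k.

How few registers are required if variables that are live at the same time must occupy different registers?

2

n and l conflict, so at least 2 registers are needed.
2 registers suffice: register 1 → {n, i, d, b}; register 2 → {c, g, k, l}. Every pair that conflicts lands in different registers.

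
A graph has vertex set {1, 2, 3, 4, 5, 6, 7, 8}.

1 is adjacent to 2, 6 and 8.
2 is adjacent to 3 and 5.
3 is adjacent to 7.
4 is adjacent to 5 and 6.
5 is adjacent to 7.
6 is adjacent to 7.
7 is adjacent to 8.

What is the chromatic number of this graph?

3

The cycle 5-7-6-1-2-5 has odd length 5, so it cannot be 2-colored; at least 3 colors are needed.
3 colors suffice: color a → {1, 4, 7}; color b → {3, 5, 6, 8}; color c → {2}. Every edge joins two different colors.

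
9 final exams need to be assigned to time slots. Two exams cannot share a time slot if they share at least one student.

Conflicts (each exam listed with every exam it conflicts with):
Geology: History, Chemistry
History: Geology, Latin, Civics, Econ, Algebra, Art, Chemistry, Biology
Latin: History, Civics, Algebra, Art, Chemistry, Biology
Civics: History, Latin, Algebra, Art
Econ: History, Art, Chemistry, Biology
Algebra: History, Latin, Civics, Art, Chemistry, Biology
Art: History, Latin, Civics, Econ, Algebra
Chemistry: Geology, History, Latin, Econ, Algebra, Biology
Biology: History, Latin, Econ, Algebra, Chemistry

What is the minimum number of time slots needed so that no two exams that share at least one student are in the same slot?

History, Latin, Algebra, Chemistry, Biology pairwise conflict, so at least 5 time slots are needed.
5 time slots suffice: Geology=2, History=1, Latin=4, Civics=5, Econ=2, Algebra=2, Art=3, Chemistry=3, Biology=5. Every pair that conflicts lands in different time slots.

5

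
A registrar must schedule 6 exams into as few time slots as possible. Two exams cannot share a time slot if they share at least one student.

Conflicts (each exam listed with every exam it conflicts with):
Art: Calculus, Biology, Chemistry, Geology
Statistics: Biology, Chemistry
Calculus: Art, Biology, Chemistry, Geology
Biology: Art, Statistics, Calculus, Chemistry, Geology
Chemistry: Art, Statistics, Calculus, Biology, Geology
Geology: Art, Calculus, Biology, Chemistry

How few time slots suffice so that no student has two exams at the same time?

Art, Calculus, Biology, Chemistry, Geology pairwise conflict, so at least 5 time slots are needed.
5 time slots suffice: time slot 1 → {Biology}; time slot 2 → {Chemistry}; time slot 3 → {Art, Statistics}; time slot 4 → {Calculus}; time slot 5 → {Geology}. No two conflicting exams share a time slot.

5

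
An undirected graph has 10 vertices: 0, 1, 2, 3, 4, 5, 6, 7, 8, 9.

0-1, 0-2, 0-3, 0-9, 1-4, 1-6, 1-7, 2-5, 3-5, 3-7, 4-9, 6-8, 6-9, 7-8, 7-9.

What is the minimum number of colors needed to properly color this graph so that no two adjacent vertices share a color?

2

3 and 5 are adjacent, so at least 2 colors are needed.
One proper 2-coloring: 0=blue, 1=red, 2=red, 3=red, 4=blue, 5=blue, 6=blue, 7=blue, 8=red, 9=red. No two adjacent vertices share a color.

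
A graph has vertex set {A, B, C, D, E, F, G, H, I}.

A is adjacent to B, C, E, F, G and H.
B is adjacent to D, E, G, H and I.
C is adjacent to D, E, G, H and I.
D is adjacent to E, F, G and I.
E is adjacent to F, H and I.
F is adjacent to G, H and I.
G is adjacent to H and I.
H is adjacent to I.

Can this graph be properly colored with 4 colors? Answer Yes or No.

Yes

The chromatic number is 4. B, D, G, I form a clique, so at least 4 colors are needed.
4 colors suffice: color red → {A, I}; color blue → {E, G}; color green → {D, H}; color yellow → {B, C, F}.
That is already a proper 4-coloring.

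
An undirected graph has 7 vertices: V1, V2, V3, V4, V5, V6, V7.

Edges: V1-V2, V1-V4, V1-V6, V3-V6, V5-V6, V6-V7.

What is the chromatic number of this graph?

2

V6 and V7 are adjacent, so at least 2 colors are needed.
2 colors suffice: color 1 → {V2, V4, V6}; color 2 → {V1, V3, V5, V7}. Each edge has distinct colors on its endpoints.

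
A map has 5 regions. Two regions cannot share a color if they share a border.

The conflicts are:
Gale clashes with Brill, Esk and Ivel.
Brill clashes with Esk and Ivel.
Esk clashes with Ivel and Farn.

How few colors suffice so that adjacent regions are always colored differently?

Gale, Brill, Esk, Ivel are mutually in conflict, so at least 4 colors are needed.
4 colors suffice: color 1 → {Esk}; color 2 → {Brill, Farn}; color 3 → {Gale}; color 4 → {Ivel}. Every pair that conflicts lands in different colors.

4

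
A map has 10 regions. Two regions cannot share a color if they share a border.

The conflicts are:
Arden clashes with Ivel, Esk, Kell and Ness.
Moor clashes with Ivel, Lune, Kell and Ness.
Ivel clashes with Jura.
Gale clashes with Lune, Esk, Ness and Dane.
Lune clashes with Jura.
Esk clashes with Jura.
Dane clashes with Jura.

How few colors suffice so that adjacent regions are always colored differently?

Gale and Esk conflict, so at least 2 colors are needed.
One proper 2-coloring: Arden=1, Moor=1, Ivel=2, Gale=1, Lune=2, Esk=2, Kell=2, Ness=2, Dane=2, Jura=1. No two conflicting regions share a color.

2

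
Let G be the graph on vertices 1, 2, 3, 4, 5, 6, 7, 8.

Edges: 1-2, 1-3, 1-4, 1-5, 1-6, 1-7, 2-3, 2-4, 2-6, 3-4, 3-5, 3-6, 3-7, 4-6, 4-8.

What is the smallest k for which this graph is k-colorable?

1, 2, 3, 4, 6 are mutually adjacent (a clique of size 5), so at least 5 colors are needed.
5 colors suffice: color red → {1, 8}; color blue → {3}; color green → {4, 5, 7}; color yellow → {2}; color purple → {6}. Each edge has distinct colors on its endpoints.

5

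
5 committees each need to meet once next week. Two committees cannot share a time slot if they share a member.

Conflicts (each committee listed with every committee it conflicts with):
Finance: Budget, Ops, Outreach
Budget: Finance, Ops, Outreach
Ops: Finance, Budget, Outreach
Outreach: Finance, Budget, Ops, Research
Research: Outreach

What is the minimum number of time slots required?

Finance, Budget, Ops, Outreach all conflict with each other, so at least 4 time slots are needed.
4 time slots suffice: time slot 1 → {Outreach}; time slot 2 → {Finance, Research}; time slot 3 → {Ops}; time slot 4 → {Budget}. Each listed conflict is separated.

4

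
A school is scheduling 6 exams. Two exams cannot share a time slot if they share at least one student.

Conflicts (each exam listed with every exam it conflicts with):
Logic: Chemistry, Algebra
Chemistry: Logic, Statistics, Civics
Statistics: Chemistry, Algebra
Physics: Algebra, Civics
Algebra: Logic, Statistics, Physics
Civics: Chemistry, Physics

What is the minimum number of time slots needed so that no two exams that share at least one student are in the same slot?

3

The cycle Civics-Chemistry-Logic-Algebra-Physics-Civics has odd length 5, so it cannot be 2-colored; at least 3 time slots are needed.
3 time slots suffice: time slot 1 → {Chemistry, Algebra}; time slot 2 → {Logic, Statistics, Civics}; time slot 3 → {Physics}. No two conflicting exams share a time slot.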